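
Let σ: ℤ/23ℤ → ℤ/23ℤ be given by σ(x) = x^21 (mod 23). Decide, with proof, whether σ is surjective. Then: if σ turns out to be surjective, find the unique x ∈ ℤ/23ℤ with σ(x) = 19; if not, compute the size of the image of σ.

17

Since 23 is prime, the nonzero elements of ℤ/23ℤ form a cyclic group of order 22.
As gcd(21, 22) = 1, raising to the 21st power is a bijection on this group: if a^21 ≡ b^21 then (ab^{−1})^21 = 1, and the only element of order dividing gcd(21, 22) = 1 is 1, so a = b.
With σ(0) = 0 this makes σ injective on all of ℤ/23ℤ, hence bijective (finite equal-size domain and codomain). In particular σ is surjective.
Since σ is surjective, we find the preimage of 19. The inverse of x ↦ x^21 on (ℤ/23ℤ)^× is x ↦ x^21, because 21·21 = 441 = 20·22 + 1 ≡ 1 (mod 22) and x^{22} = 1 for x ≠ 0 (Fermat). So σ⁻¹(19) = 19^21 mod 23.
Repeated squaring mod 23: 19^1 ≡ 19, 19^2 ≡ 19² = 361 ≡ 16, 19^4 ≡ 16² = 256 ≡ 3, 19^8 ≡ 3² = 9, 19^16 ≡ 9² = 81 ≡ 12. Since 21 = 16 + 4 + 1, 19^21 ≡ 12·3·19: 12·3 = 36 ≡ 13, then 13·19 = 247 ≡ 17. So 19^21 ≡ 17 (mod 23).
Hence σ⁻¹(19) = 17.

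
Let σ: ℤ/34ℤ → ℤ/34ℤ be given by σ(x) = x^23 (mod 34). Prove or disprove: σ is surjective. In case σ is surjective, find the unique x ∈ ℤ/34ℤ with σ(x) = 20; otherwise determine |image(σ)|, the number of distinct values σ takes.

28

Computing x^23 mod 34 for each x (by repeated squaring, reducing mod 34 at every step), the values σ(0), σ(1), …, σ(33) are: 0, 1, 26, 11, 30, 27, 14, 29, 32, 19, 22, 3, 24, 21, 6, 25, 16, 17, 18, 9, 28, 13, 10, 31, 12, 15, 2, 5, 20, 7, 4, 23, 8, 33.
Every element of ℤ/34ℤ appears exactly once in this list, so σ is a bijection, and in particular surjective.
Since σ is surjective, we read off the preimage of 20 from the same table: σ(28) = 20, so σ⁻¹(20) = 28.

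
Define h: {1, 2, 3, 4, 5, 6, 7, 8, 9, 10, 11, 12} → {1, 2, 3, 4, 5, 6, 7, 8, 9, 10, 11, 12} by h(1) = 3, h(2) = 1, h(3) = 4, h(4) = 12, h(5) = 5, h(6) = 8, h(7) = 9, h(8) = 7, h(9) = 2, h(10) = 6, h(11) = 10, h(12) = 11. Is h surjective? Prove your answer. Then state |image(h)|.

12

Every element of the codomain has a preimage: 1 = h(2), 2 = h(9), 3 = h(1), 4 = h(3), 5 = h(5), 6 = h(10), 7 = h(8), 8 = h(6), 9 = h(7), 10 = h(11), 11 = h(12), 12 = h(4).
Thus h is surjective.
The image of h is {1, 2, 3, 4, 5, 6, 7, 8, 9, 10, 11, 12}, which has 12 elements.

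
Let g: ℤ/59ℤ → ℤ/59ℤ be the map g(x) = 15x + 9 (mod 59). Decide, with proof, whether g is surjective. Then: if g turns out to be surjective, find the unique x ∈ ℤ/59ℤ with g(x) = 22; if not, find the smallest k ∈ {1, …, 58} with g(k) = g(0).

52

Since gcd(15, 59) = 1, 15 is invertible modulo 59. Euclid's algorithm: 59 = 3·15 + 14, 15 = 1·14 + 1; back-substituting gives 1 = 4·15 − 1·59, so 15⁻¹ ≡ 4 (mod 59).
Then y ↦ 4(y − 9) is a two-sided inverse to g, so every y ∈ ℤ/59ℤ has a preimage.
Thus g is surjective.
Since g is surjective, we compute g⁻¹(22): solve 15x + 9 ≡ 22 (mod 59), i.e. 15x ≡ 13 (mod 59).
Multiplying by 15⁻¹ = 4 gives x ≡ 4·13 = 52 ≡ 52 (mod 59).
Check: g(52) = 15·52 + 9 = 789 = 13·59 + 22 ≡ 22 (mod 59).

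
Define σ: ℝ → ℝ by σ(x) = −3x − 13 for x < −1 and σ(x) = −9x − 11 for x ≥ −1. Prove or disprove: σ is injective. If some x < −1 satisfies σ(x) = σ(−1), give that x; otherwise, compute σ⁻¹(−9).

Both pieces are strictly decreasing (slopes −3 and −9), so each is injective on its own interval.
The left piece maps (−∞, −1) onto (−10, ∞); the right piece maps [−1, ∞) onto (−∞, −2].
These images overlap. In particular σ(−1) = −2 (right piece), and solving −3x − 13 = −2 on the left piece gives x = −11/3 < −1.
So σ(−11/3) = σ(−1) with −11/3 ≠ −1, and σ is not injective. This x = −11/3 is the requested value below −1.

-11/3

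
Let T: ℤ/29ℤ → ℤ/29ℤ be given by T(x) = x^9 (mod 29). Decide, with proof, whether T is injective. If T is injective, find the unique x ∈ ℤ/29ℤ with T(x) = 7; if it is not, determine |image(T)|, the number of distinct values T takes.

23

Since 29 is prime, the nonzero elements of ℤ/29ℤ form a cyclic group of order 28.
As gcd(9, 28) = 1, raising to the 9th power is a bijection on this group: if s^9 ≡ t^9 then (st^{−1})^9 = 1, and the only element of order dividing gcd(9, 28) = 1 is 1, so s = t.
With T(0) = 0 this makes T injective on all of ℤ/29ℤ, hence bijective (finite equal-size domain and codomain). In particular T is injective.
Since T is injective, we find the preimage of 7. The inverse of x ↦ x^9 on (ℤ/29ℤ)^× is x ↦ x^25, because 9·25 = 225 = 8·28 + 1 ≡ 1 (mod 28) and x^{28} = 1 for x ≠ 0 (Fermat). So T⁻¹(7) = 7^25 mod 29.
Repeated squaring mod 29: 7^1 ≡ 7, 7^2 ≡ 7² = 49 ≡ 20, 7^4 ≡ 20² = 400 ≡ 23, 7^8 ≡ 23² = 529 ≡ 7, 7^16 ≡ 7² = 49 ≡ 20. Since 25 = 16 + 8 + 1, 7^25 ≡ 20·7·7: 20·7 = 140 ≡ 24, then 24·7 = 168 ≡ 23. So 7^25 ≡ 23 (mod 29).
Hence T⁻¹(7) = 23.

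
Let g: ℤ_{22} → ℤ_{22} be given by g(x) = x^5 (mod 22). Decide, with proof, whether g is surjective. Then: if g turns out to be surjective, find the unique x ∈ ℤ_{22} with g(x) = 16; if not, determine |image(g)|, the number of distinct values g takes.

6

g(1) = 1^5 = 1.
g(3): Repeated squaring mod 22: 3^1 ≡ 3, 3^2 ≡ 3² = 9, 3^4 ≡ 9² = 81 ≡ 15. Since 5 = 4 + 1, 3^5 ≡ 15·3: 15·3 = 45 ≡ 1. So 3^5 ≡ 1 (mod 22).
So g(1) = g(3) = 1 while 1 ≠ 3, hence g is not injective.
A non-injective map from the 22-element set ℤ_{22} to itself takes at most 21 distinct values, so it cannot be surjective. Therefore g is not surjective.
Since g is not surjective, we determine |image(g)|. Computing x^5 mod 22 for each x (by repeated squaring, reducing mod 22 at every step), the values g(0), g(1), …, g(21) are: 0, 1, 10, 1, 12, 1, 10, 21, 10, 1, 10, 11, 12, 21, 12, 1, 12, 21, 10, 21, 12, 21.
The distinct values are {0, 1, 10, 11, 12, 21}; there are 6 of them.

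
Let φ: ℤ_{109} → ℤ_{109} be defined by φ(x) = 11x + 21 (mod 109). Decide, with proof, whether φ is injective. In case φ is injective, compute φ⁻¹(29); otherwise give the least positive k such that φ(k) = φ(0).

Suppose φ(x_1) = φ(x_2) in ℤ_{109}. Then 11x_1 + 21 ≡ 11x_2 + 21 (mod 109), therefore 11(x_1 − x_2) ≡ 0 (mod 109).
Since gcd(11, 109) = 1, 11 is invertible modulo 109, thus x_1 − x_2 ≡ 0 (mod 109), i.e. x_1 = x_2.
Therefore φ is injective.
We now compute 11⁻¹ mod 109 explicitly. Euclid's algorithm: 109 = 9·11 + 10, 11 = 1·10 + 1; back-substituting gives 1 = 10·11 − 1·109, so 11⁻¹ ≡ 10 (mod 109).
Since φ is injective, we compute φ⁻¹(29): solve 11x + 21 ≡ 29 (mod 109), i.e. 11x ≡ 8 (mod 109).
Multiplying by 11⁻¹ = 10 gives x ≡ 10·8 = 80 ≡ 80 (mod 109).
Check: φ(80) = 11·80 + 21 = 901 = 8·109 + 29 ≡ 29 (mod 109).

80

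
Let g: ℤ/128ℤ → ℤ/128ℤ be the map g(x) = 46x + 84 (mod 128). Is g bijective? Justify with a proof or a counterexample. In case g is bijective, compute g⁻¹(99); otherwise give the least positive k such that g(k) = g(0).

64

By definition, injectivity means: for all a, b in the domain, g(a) = g(b) implies a = b.
We have gcd(46, 128) = 2 > 1. Taking a = 0 and b = 64: g(0) = 84 and g(64) = 46·64 + 84 = 3028 ≡ 84 (mod 128).
So g(0) = g(64) while 0 ≠ 64, so g is not injective, hence not bijective.
Since g is not bijective, we find the least positive k with g(k) = g(0): this means 46k ≡ 0 (mod 128), i.e. 128 ∣ 46k. Since gcd(46, 128) = 2, dividing through by 2 this holds exactly when 64 ∣ 23k, and as gcd(23, 64) = 1, exactly when 64 ∣ k.
The smallest positive such k is 64.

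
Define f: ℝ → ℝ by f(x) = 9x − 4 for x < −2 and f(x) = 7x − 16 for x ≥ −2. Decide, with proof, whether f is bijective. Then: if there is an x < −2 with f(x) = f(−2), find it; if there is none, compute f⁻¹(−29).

Both pieces are strictly increasing (slopes 9 and 7), so each is injective on its own interval.
The left piece maps (−∞, −2) onto (−∞, −22); the right piece maps [−2, ∞) onto [−30, ∞).
These images overlap. In particular f(−2) = −30 (right piece), and solving 9x − 4 = −30 on the left piece gives x = −26/9 < −2.
So f(−26/9) = f(−2) with −26/9 ≠ −2, and f is not injective, hence not bijective. This x = −26/9 is the requested value below −2.

-26/9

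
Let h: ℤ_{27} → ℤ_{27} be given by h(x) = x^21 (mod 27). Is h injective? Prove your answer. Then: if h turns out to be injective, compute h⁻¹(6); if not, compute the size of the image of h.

h(0) = 0^21 = 0.
h(3): Repeated squaring mod 27: 3^1 ≡ 3, 3^2 ≡ 3² = 9, 3^4 ≡ 9² = 81 ≡ 0, 3^8 ≡ 0² = 0, 3^16 ≡ 0² = 0. Since 21 = 16 + 4 + 1, 3^21 ≡ 0·0·3: 0·0 = 0, then 0·3 = 0. So 3^21 ≡ 0 (mod 27).
So h(0) = h(3) = 0 while 0 ≠ 3, so h is not injective.
Since h is not injective, we determine |image(h)|. Computing x^21 mod 27 for each x (by repeated squaring, reducing mod 27 at every step), the values h(0), h(1), …, h(26) are: 0, 1, 8, 0, 10, 17, 0, 19, 26, 0, 1, 8, 0, 10, 17, 0, 19, 26, 0, 1, 8, 0, 10, 17, 0, 19, 26.
The distinct values are {0, 1, 8, 10, 17, 19, 26}; there are 7 of them.

7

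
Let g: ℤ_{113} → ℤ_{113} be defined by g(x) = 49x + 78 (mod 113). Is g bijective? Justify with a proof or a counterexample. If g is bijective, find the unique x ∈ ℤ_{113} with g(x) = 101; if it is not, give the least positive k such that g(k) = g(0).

12

Suppose g(a) = g(b) in ℤ_{113}. Then 49a + 78 ≡ 49b + 78 (mod 113), so 49(a − b) ≡ 0 (mod 113).
Since gcd(49, 113) = 1, 49 is invertible modulo 113, thus a − b ≡ 0 (mod 113), i.e. a = b.
We now compute 49⁻¹ mod 113 explicitly. Euclid's algorithm: 113 = 2·49 + 15, 49 = 3·15 + 4, 15 = 3·4 + 3, 4 = 1·3 + 1; back-substituting gives 1 = 30·49 − 13·113, so 49⁻¹ ≡ 30 (mod 113).
For any y ∈ ℤ_{113}, x = 30(y − 78) mod 113 satisfies g(x) = 49·30(y − 78) + 78 ≡ y (since 49·30 ≡ 1 mod 113). So every y has a preimage.
So g is bijective.
Since g is bijective, we find g⁻¹(101): we need 49x ≡ 101 − 78 ≡ 23 (mod 113). Using 49⁻¹ = 30: x ≡ 30·23 = 690 = 6·113 + 12, so x = 12.
Check: g(12) = 49·12 + 78 = 666 = 5·113 + 101 ≡ 101 (mod 113).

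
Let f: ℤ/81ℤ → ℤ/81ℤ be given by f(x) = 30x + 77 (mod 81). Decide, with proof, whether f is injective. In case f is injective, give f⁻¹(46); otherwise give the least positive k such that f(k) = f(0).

We have gcd(30, 81) = 3 > 1. Taking x_1 = 0 and x_2 = 27: f(0) = 77 and f(27) = 30·27 + 77 = 887 ≡ 77 (mod 81).
So f(0) = f(27) while 0 ≠ 27, so f is not injective.
Since f is not injective, we find the least positive k with f(k) = f(0): this means 30k ≡ 0 (mod 81), i.e. 81 ∣ 30k. Since gcd(30, 81) = 3, dividing through by 3 this holds exactly when 27 ∣ 10k, and as gcd(10, 27) = 1, exactly when 27 ∣ k.
The smallest positive such k is 27.

27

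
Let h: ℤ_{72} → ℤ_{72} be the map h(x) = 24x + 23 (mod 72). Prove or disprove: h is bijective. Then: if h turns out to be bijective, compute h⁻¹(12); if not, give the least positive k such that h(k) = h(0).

3

Recall: h is injective when h(u) = h(v) forces u = v.
We have gcd(24, 72) = 24 > 1. Taking u = 0 and v = 3: h(0) = 23 and h(3) = 24·3 + 23 = 95 ≡ 23 (mod 72).
So h(0) = h(3) while 0 ≠ 3, therefore h is not injective, hence not bijective.
Since h is not bijective, we find the least positive k with h(k) = h(0): this means 24k ≡ 0 (mod 72), i.e. 72 ∣ 24k. Since gcd(24, 72) = 24, dividing through by 24 this holds exactly when 3 ∣ k.
The smallest positive such k is 3.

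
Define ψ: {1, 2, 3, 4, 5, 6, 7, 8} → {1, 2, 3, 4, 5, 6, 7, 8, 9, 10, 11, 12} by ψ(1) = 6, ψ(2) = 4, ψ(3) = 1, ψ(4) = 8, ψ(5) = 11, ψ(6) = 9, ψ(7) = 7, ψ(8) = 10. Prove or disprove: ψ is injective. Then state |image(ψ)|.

The values ψ(1), …, ψ(8) are 6, 4, 1, 8, 11, 9, 7, 10 — all distinct.
So ψ(u) = ψ(v) only when u = v, and ψ is injective.
The image of ψ is {1, 4, 6, 7, 8, 9, 10, 11}, which has 8 elements.

8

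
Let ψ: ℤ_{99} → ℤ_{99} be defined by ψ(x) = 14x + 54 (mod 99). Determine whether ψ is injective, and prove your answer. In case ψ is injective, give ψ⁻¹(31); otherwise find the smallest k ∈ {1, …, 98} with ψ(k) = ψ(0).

62

Recall that ψ is injective if ψ(x_1) = ψ(x_2) implies x_1 = x_2.
Suppose ψ(x_1) = ψ(x_2) in ℤ_{99}. Then 14x_1 + 54 ≡ 14x_2 + 54 (mod 99), so 14(x_1 − x_2) ≡ 0 (mod 99).
Since gcd(14, 99) = 1, 14 is invertible modulo 99, therefore x_1 − x_2 ≡ 0 (mod 99), i.e. x_1 = x_2.
Hence ψ is injective.
We now compute 14⁻¹ mod 99 explicitly. Euclid's algorithm: 99 = 7·14 + 1; back-substituting gives 1 = 92·14 − 13·99, so 14⁻¹ ≡ 92 (mod 99).
Since ψ is injective, we compute ψ⁻¹(31): solve 14x + 54 ≡ 31 (mod 99), i.e. 14x ≡ 76 (mod 99).
Multiplying by 14⁻¹ = 92 gives x ≡ 92·76 = 6992 = 70·99 + 62 ≡ 62 (mod 99).
Check: ψ(62) = 14·62 + 54 = 922 = 9·99 + 31 ≡ 31 (mod 99).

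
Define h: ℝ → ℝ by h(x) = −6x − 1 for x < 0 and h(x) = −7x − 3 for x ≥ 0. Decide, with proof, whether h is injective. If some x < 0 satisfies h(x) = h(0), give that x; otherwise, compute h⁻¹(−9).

Both pieces are strictly decreasing (slopes −6 and −7), so each is injective on its own interval.
The left piece maps (−∞, 0) onto (−1, ∞); the right piece maps [0, ∞) onto (−∞, −3].
These images are disjoint, so no value is attained by both pieces. Thus h is injective.
Because the two images are disjoint, no x < 0 has h(x) = h(0), so we compute h⁻¹(−9): −9 lies in (−∞, −3], so solve −7x − 3 = −9: x = (−9 + 3)/(−7) = 6/7.

6/7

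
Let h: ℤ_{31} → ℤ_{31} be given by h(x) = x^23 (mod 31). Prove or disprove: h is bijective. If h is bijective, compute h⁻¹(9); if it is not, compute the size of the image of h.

Since 31 is prime, the nonzero elements of ℤ_{31} form a cyclic group of order 30.
As gcd(23, 30) = 1, raising to the 23rd power is a bijection on this group: if s^23 ≡ t^23 then (st^{−1})^23 = 1, and the only element of order dividing gcd(23, 30) = 1 is 1, so s = t.
With h(0) = 0 this makes h injective on all of ℤ_{31}, hence bijective (finite equal-size domain and codomain). In particular h is bijective.
Since h is bijective, we find the preimage of 9. The inverse of x ↦ x^23 on (ℤ_{31})^× is x ↦ x^17, because 23·17 = 391 = 13·30 + 1 ≡ 1 (mod 30) and x^{30} = 1 for x ≠ 0 (Fermat). So h⁻¹(9) = 9^17 mod 31.
Repeated squaring mod 31: 9^1 ≡ 9, 9^2 ≡ 9² = 81 ≡ 19, 9^4 ≡ 19² = 361 ≡ 20, 9^8 ≡ 20² = 400 ≡ 28, 9^16 ≡ 28² = 784 ≡ 9. Since 17 = 16 + 1, 9^17 ≡ 9·9: 9·9 = 81 ≡ 19. So 9^17 ≡ 19 (mod 31).
Hence h⁻¹(9) = 19.

19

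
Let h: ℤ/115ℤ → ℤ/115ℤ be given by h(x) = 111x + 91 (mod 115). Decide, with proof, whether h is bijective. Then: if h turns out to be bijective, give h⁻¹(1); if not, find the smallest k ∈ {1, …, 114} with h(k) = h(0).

80

If h(x_1) = h(x_2), then 111x_1 ≡ 111x_2 (mod 115). Because gcd(111, 115) = 1, we may cancel 111 to get x_1 ≡ x_2 (mod 115).
We now compute 111⁻¹ mod 115 explicitly. Euclid's algorithm: 115 = 1·111 + 4, 111 = 27·4 + 3, 4 = 1·3 + 1; back-substituting gives 1 = 86·111 − 83·115, so 111⁻¹ ≡ 86 (mod 115).
Then y ↦ 86(y − 91) is a two-sided inverse to h, so every y ∈ ℤ/115ℤ has a preimage.
Thus h is bijective.
Since h is bijective, we compute h⁻¹(1): solve 111x + 91 ≡ 1 (mod 115), i.e. 111x ≡ 25 (mod 115).
Multiplying by 111⁻¹ = 86 gives x ≡ 86·25 = 2150 = 18·115 + 80 ≡ 80 (mod 115).
Check: h(80) = 111·80 + 91 = 8971 = 78·115 + 1 ≡ 1 (mod 115).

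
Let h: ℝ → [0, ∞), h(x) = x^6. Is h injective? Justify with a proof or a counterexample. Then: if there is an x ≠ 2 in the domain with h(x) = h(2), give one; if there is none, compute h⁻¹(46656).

-2

h(2) = 64 = (−2)^6 = h(−2) (since 6 is even), with 2 ≠ −2. So h is not injective.
For the follow-up, such an x exists: taking x = −2 ∈ ℝ gives h(−2) = 64 = h(2) with −2 ≠ 2.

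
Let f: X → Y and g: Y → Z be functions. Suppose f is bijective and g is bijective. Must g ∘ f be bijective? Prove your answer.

bijective

Injectivity: if g(f(s)) = g(f(t)) then f(s) = f(t) (g injective) so s = t (f injective).
Surjectivity: for c ∈ Z pick b with g(b) = c, then a with f(a) = b; then (g ∘ f)(a) = c.
Therefore g ∘ f is bijective.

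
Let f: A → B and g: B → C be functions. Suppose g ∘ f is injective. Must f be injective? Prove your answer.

injective

Suppose f(s) = f(t). Applying g: (g ∘ f)(s) = (g ∘ f)(t). Since g ∘ f is injective, s = t. Therefore f is injective.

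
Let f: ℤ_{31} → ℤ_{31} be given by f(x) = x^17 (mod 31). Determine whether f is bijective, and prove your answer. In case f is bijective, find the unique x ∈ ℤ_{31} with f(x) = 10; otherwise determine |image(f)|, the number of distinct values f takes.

14

Since 31 is prime, the nonzero elements of ℤ_{31} form a cyclic group of order 30.
As gcd(17, 30) = 1, raising to the 17th power is a bijection on this group: if x_1^17 ≡ x_2^17 then (x_1x_2^{−1})^17 = 1, and the only element of order dividing gcd(17, 30) = 1 is 1, so x_1 = x_2.
With f(0) = 0 this makes f injective on all of ℤ_{31}, hence bijective (finite equal-size domain and codomain). In particular f is bijective.
Since f is bijective, we find the preimage of 10. The inverse of x ↦ x^17 on (ℤ_{31})^× is x ↦ x^23, because 17·23 = 391 = 13·30 + 1 ≡ 1 (mod 30) and x^{30} = 1 for x ≠ 0 (Fermat). So f⁻¹(10) = 10^23 mod 31.
Repeated squaring mod 31: 10^1 ≡ 10, 10^2 ≡ 10² = 100 ≡ 7, 10^4 ≡ 7² = 49 ≡ 18, 10^8 ≡ 18² = 324 ≡ 14, 10^16 ≡ 14² = 196 ≡ 10. Since 23 = 16 + 4 + 2 + 1, 10^23 ≡ 10·18·7·10: 10·18 = 180 ≡ 25, then 25·7 = 175 ≡ 20, then 20·10 = 200 ≡ 14. So 10^23 ≡ 14 (mod 31).
Hence f⁻¹(10) = 14.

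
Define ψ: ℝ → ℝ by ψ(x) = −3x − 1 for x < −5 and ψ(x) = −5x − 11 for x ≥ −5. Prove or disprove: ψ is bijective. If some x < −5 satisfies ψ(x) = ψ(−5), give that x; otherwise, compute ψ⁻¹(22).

-23/3

Both pieces are strictly decreasing (slopes −3 and −5), so each is injective on its own interval.
The left piece maps (−∞, −5) onto (14, ∞); the right piece maps [−5, ∞) onto (−∞, 14].
Since 14 = 14, the images partition ℝ: ψ is injective and surjective, hence bijective.
Because the two images are disjoint, no x < −5 has ψ(x) = ψ(−5), so we compute ψ⁻¹(22): 22 lies in (14, ∞), so solve −3x − 1 = 22: x = (22 + 1)/(−3) = −23/3.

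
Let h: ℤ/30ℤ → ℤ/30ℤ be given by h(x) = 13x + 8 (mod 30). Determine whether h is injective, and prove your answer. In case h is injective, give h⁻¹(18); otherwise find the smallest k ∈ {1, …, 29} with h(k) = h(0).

Suppose h(s) = h(t) in ℤ/30ℤ. Then 13s + 8 ≡ 13t + 8 (mod 30), therefore 13(s − t) ≡ 0 (mod 30).
Since gcd(13, 30) = 1, 13 is invertible modulo 30, thus s − t ≡ 0 (mod 30), i.e. s = t.
Thus h is injective.
We now compute 13⁻¹ mod 30 explicitly. Euclid's algorithm: 30 = 2·13 + 4, 13 = 3·4 + 1; back-substituting gives 1 = 7·13 − 3·30, so 13⁻¹ ≡ 7 (mod 30).
Since h is injective, we compute h⁻¹(18): solve 13x + 8 ≡ 18 (mod 30), i.e. 13x ≡ 10 (mod 30).
Multiplying by 13⁻¹ = 7 gives x ≡ 7·10 = 70 = 2·30 + 10 ≡ 10 (mod 30).
Check: h(10) = 13·10 + 8 = 138 = 4·30 + 18 ≡ 18 (mod 30).

10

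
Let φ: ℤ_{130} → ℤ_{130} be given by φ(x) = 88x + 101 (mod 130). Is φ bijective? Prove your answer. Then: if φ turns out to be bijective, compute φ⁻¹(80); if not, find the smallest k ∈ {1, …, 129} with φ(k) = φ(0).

By definition, φ is injective when φ(a) = φ(b) forces a = b.
We have gcd(88, 130) = 2 > 1. Taking a = 0 and b = 65: φ(0) = 101 and φ(65) = 88·65 + 101 = 5821 ≡ 101 (mod 130).
So φ(0) = φ(65) while 0 ≠ 65, thus φ is not injective, hence not bijective.
Since φ is not bijective, we find the least positive k with φ(k) = φ(0): this means 88k ≡ 0 (mod 130), i.e. 130 ∣ 88k. Since gcd(88, 130) = 2, dividing through by 2 this holds exactly when 65 ∣ 44k, and as gcd(44, 65) = 1, exactly when 65 ∣ k.
The smallest positive such k is 65.

65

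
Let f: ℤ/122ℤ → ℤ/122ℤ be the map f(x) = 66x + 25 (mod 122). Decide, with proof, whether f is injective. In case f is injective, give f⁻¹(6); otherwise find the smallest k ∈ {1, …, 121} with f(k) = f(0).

We have gcd(66, 122) = 2 > 1. Taking s = 0 and t = 61: f(0) = 25 and f(61) = 66·61 + 25 = 4051 ≡ 25 (mod 122).
So f(0) = f(61) while 0 ≠ 61, therefore f is not injective.
Since f is not injective, we find the least positive k with f(k) = f(0): this means 66k ≡ 0 (mod 122), i.e. 122 ∣ 66k. Since gcd(66, 122) = 2, dividing through by 2 this holds exactly when 61 ∣ 33k, and as gcd(33, 61) = 1, exactly when 61 ∣ k.
The smallest positive such k is 61.

61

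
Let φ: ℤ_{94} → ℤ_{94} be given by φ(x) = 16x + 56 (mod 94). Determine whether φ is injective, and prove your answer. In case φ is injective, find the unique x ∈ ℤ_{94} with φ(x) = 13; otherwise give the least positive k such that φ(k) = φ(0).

We have gcd(16, 94) = 2 > 1. Taking a = 0 and b = 47: φ(0) = 56 and φ(47) = 16·47 + 56 = 808 ≡ 56 (mod 94).
So φ(0) = φ(47) while 0 ≠ 47, thus φ is not injective.
Since φ is not injective, we find the least positive k with φ(k) = φ(0): this means 16k ≡ 0 (mod 94), i.e. 94 ∣ 16k. Since gcd(16, 94) = 2, dividing through by 2 this holds exactly when 47 ∣ 8k, and as gcd(8, 47) = 1, exactly when 47 ∣ k.
The smallest positive such k is 47.

47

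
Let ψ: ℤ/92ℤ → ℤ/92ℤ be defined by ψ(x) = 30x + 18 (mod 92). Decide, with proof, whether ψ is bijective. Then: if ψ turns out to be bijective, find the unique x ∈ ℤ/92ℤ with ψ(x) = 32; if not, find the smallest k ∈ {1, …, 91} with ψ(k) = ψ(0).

We have gcd(30, 92) = 2 > 1. Taking a = 0 and b = 46: ψ(0) = 18 and ψ(46) = 30·46 + 18 = 1398 ≡ 18 (mod 92).
So ψ(0) = ψ(46) while 0 ≠ 46, so ψ is not injective, hence not bijective.
Since ψ is not bijective, we find the least positive k with ψ(k) = ψ(0): this means 30k ≡ 0 (mod 92), i.e. 92 ∣ 30k. Since gcd(30, 92) = 2, dividing through by 2 this holds exactly when 46 ∣ 15k, and as gcd(15, 46) = 1, exactly when 46 ∣ k.
The smallest positive such k is 46.

46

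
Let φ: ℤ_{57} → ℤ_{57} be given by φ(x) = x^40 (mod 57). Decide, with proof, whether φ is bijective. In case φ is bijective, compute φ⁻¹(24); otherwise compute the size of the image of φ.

φ(8): Repeated squaring mod 57: 8^1 ≡ 8, 8^2 ≡ 8² = 64 ≡ 7, 8^4 ≡ 7² = 49, 8^8 ≡ 49² = 2401 ≡ 7, 8^16 ≡ 7² = 49, 8^32 ≡ 49² = 2401 ≡ 7. Since 40 = 32 + 8, 8^40 ≡ 7·7: 7·7 = 49. So 8^40 ≡ 49 (mod 57).
φ(11): Repeated squaring mod 57: 11^1 ≡ 11, 11^2 ≡ 11² = 121 ≡ 7, 11^4 ≡ 7² = 49, 11^8 ≡ 49² = 2401 ≡ 7, 11^16 ≡ 7² = 49, 11^32 ≡ 49² = 2401 ≡ 7. Since 40 = 32 + 8, 11^40 ≡ 7·7: 7·7 = 49. So 11^40 ≡ 49 (mod 57).
So φ(8) = φ(11) = 49 while 8 ≠ 11, so φ is not injective, hence not bijective.
Since φ is not bijective, we determine |image(φ)|. Computing x^40 mod 57 for each x (by repeated squaring, reducing mod 57 at every step), the values φ(0), φ(1), …, φ(56) are: 0, 1, 16, 24, 28, 55, 42, 7, 49, 6, 25, 49, 45, 4, 55, 9, 43, 16, 39, 19, 1, 54, 43, 28, 36, 4, 7, 30, 25, 25, 30, 7, 4, 36, 28, 43, 54, 1, 19, 39, 16, 43, 9, 55, 4, 45, 49, 25, 6, 49, 7, 42, 55, 28, 24, 16, 1.
The distinct values are {0, 1, 4, 6, 7, 9, 16, 19, 24, 25, 28, 30, 36, 39, 42, 43, 45, 49, 54, 55}; there are 20 of them.

20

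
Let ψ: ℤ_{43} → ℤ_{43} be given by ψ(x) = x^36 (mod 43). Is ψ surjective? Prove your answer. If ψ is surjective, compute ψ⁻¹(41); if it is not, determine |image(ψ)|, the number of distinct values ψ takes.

8

ψ(1) = 1^36 = 1.
ψ(6): Repeated squaring mod 43: 6^1 ≡ 6, 6^2 ≡ 6² = 36, 6^4 ≡ 36² = 1296 ≡ 6, 6^8 ≡ 6² = 36, 6^16 ≡ 36² = 1296 ≡ 6, 6^32 ≡ 6² = 36. Since 36 = 32 + 4, 6^36 ≡ 36·6: 36·6 = 216 ≡ 1. So 6^36 ≡ 1 (mod 43).
So ψ(1) = ψ(6) = 1 while 1 ≠ 6, therefore ψ is not injective.
A non-injective map from the 43-element set ℤ_{43} to itself takes at most 42 distinct values, so it cannot be surjective. Thus ψ is not surjective.
Since ψ is not surjective, we determine |image(ψ)|. Computing x^36 mod 43 for each x (by repeated squaring, reducing mod 43 at every step), the values ψ(0), ψ(1), …, ψ(42) are: 0, 1, 41, 21, 4, 35, 1, 1, 35, 11, 16, 11, 41, 35, 41, 4, 16, 16, 21, 4, 11, 21, 21, 11, 4, 21, 16, 16, 4, 41, 35, 41, 11, 16, 11, 35, 1, 1, 35, 4, 21, 41, 1.
The distinct values are {0, 1, 4, 11, 16, 21, 35, 41}; there are 8 of them.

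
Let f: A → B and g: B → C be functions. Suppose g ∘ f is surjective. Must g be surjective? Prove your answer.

Let c ∈ C. Since g ∘ f is surjective, some a ∈ A has g(f(a)) = c. Then b = f(a) ∈ B satisfies g(b) = c. So g is surjective.

surjective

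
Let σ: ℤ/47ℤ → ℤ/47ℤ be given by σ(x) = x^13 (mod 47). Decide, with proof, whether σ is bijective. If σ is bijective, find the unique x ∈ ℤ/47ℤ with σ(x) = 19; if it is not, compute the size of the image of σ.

11

Since 47 is prime, the nonzero elements of ℤ/47ℤ form a cyclic group of order 46.
As gcd(13, 46) = 1, raising to the 13th power is a bijection on this group: if s^13 ≡ t^13 then (st^{−1})^13 = 1, and the only element of order dividing gcd(13, 46) = 1 is 1, so s = t.
With σ(0) = 0 this makes σ injective on all of ℤ/47ℤ, hence bijective (finite equal-size domain and codomain). In particular σ is bijective.
Since σ is bijective, we find the preimage of 19. The inverse of x ↦ x^13 on (ℤ/47ℤ)^× is x ↦ x^39, because 13·39 = 507 = 11·46 + 1 ≡ 1 (mod 46) and x^{46} = 1 for x ≠ 0 (Fermat). So σ⁻¹(19) = 19^39 mod 47.
Repeated squaring mod 47: 19^1 ≡ 19, 19^2 ≡ 19² = 361 ≡ 32, 19^4 ≡ 32² = 1024 ≡ 37, 19^8 ≡ 37² = 1369 ≡ 6, 19^16 ≡ 6² = 36, 19^32 ≡ 36² = 1296 ≡ 27. Since 39 = 32 + 4 + 2 + 1, 19^39 ≡ 27·37·32·19: 27·37 = 999 ≡ 12, then 12·32 = 384 ≡ 8, then 8·19 = 152 ≡ 11. So 19^39 ≡ 11 (mod 47).
Hence σ⁻¹(19) = 11.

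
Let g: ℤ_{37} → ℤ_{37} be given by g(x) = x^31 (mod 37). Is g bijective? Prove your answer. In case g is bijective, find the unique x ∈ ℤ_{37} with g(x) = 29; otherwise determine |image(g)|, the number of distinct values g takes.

Since 37 is prime, the nonzero elements of ℤ_{37} form a cyclic group of order 36.
As gcd(31, 36) = 1, raising to the 31st power is a bijection on this group: if x_1^31 ≡ x_2^31 then (x_1x_2^{−1})^31 = 1, and the only element of order dividing gcd(31, 36) = 1 is 1, so x_1 = x_2.
With g(0) = 0 this makes g injective on all of ℤ_{37}, hence bijective (finite equal-size domain and codomain). In particular g is bijective.
Since g is bijective, we find the preimage of 29. The inverse of x ↦ x^31 on (ℤ_{37})^× is x ↦ x^7, because 31·7 = 217 = 6·36 + 1 ≡ 1 (mod 36) and x^{36} = 1 for x ≠ 0 (Fermat). So g⁻¹(29) = 29^7 mod 37.
Repeated squaring mod 37: 29^1 ≡ 29, 29^2 ≡ 29² = 841 ≡ 27, 29^4 ≡ 27² = 729 ≡ 26. Since 7 = 4 + 2 + 1, 29^7 ≡ 26·27·29: 26·27 = 702 ≡ 36, then 36·29 = 1044 ≡ 8. So 29^7 ≡ 8 (mod 37).
Hence g⁻¹(29) = 8.

8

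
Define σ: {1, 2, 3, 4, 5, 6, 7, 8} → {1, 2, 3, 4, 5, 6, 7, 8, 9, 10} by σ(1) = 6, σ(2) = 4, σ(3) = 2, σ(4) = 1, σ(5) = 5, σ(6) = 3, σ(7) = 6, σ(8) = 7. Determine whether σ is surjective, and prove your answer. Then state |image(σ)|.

7

No element maps to 8, so σ is not surjective.
The image of σ is {1, 2, 3, 4, 5, 6, 7}, which has 7 elements.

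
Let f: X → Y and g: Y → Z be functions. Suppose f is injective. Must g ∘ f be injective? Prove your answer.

not injective

No. Take X = Y = Z = {1, 2}, f = identity (injective), and g(x) = 1 for every x.
Then (g ∘ f)(1) = 1 = (g ∘ f)(2) with 1 ≠ 2, so g ∘ f is not injective.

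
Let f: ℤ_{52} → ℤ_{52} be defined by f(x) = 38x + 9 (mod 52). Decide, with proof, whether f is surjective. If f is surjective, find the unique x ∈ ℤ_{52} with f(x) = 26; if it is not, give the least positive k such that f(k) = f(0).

Since gcd(38, 52) = 2, we have 38x ≡ 0 (mod 2) for all x, so f(x) ≡ 1 (mod 2).
But 0 ≢ 1 (mod 2), so 0 ∈ ℤ_{52} has no preimage. Therefore f is not surjective.
Since f is not surjective, we find the least positive k with f(k) = f(0): this means 38k ≡ 0 (mod 52), i.e. 52 ∣ 38k. Since gcd(38, 52) = 2, dividing through by 2 this holds exactly when 26 ∣ 19k, and as gcd(19, 26) = 1, exactly when 26 ∣ k.
The smallest positive such k is 26.

26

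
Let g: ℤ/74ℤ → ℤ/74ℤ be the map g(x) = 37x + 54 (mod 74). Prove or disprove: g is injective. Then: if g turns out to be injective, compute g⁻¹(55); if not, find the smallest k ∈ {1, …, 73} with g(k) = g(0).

We have gcd(37, 74) = 37 > 1. Taking a = 0 and b = 2: g(0) = 54 and g(2) = 37·2 + 54 = 128 ≡ 54 (mod 74).
So g(0) = g(2) while 0 ≠ 2, therefore g is not injective.
Since g is not injective, we find the least positive k with g(k) = g(0): this means 37k ≡ 0 (mod 74), i.e. 74 ∣ 37k. Since gcd(37, 74) = 37, dividing through by 37 this holds exactly when 2 ∣ k.
The smallest positive such k is 2.

2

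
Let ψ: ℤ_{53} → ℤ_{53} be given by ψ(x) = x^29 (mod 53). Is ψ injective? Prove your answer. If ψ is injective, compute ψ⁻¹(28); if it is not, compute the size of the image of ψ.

Since 53 is prime, the nonzero elements of ℤ_{53} form a cyclic group of order 52.
As gcd(29, 52) = 1, raising to the 29th power is a bijection on this group: if a^29 ≡ b^29 then (ab^{−1})^29 = 1, and the only element of order dividing gcd(29, 52) = 1 is 1, so a = b.
With ψ(0) = 0 this makes ψ injective on all of ℤ_{53}, hence bijective (finite equal-size domain and codomain). In particular ψ is injective.
Since ψ is injective, we find the preimage of 28. The inverse of x ↦ x^29 on (ℤ_{53})^× is x ↦ x^9, because 29·9 = 261 = 5·52 + 1 ≡ 1 (mod 52) and x^{52} = 1 for x ≠ 0 (Fermat). So ψ⁻¹(28) = 28^9 mod 53.
Repeated squaring mod 53: 28^1 ≡ 28, 28^2 ≡ 28² = 784 ≡ 42, 28^4 ≡ 42² = 1764 ≡ 15, 28^8 ≡ 15² = 225 ≡ 13. Since 9 = 8 + 1, 28^9 ≡ 13·28: 13·28 = 364 ≡ 46. So 28^9 ≡ 46 (mod 53).
Hence ψ⁻¹(28) = 46.

46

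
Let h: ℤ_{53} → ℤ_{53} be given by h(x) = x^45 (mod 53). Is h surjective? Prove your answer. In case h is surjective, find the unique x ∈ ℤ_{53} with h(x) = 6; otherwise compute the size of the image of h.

25

Since 53 is prime, the nonzero elements of ℤ_{53} form a cyclic group of order 52.
As gcd(45, 52) = 1, raising to the 45th power is a bijection on this group: if s^45 ≡ t^45 then (st^{−1})^45 = 1, and the only element of order dividing gcd(45, 52) = 1 is 1, so s = t.
With h(0) = 0 this makes h injective on all of ℤ_{53}, hence bijective (finite equal-size domain and codomain). In particular h is surjective.
Since h is surjective, we find the preimage of 6. The inverse of x ↦ x^45 on (ℤ_{53})^× is x ↦ x^37, because 45·37 = 1665 = 32·52 + 1 ≡ 1 (mod 52) and x^{52} = 1 for x ≠ 0 (Fermat). So h⁻¹(6) = 6^37 mod 53.
Repeated squaring mod 53: 6^1 ≡ 6, 6^2 ≡ 6² = 36, 6^4 ≡ 36² = 1296 ≡ 24, 6^8 ≡ 24² = 576 ≡ 46, 6^16 ≡ 46² = 2116 ≡ 49, 6^32 ≡ 49² = 2401 ≡ 16. Since 37 = 32 + 4 + 1, 6^37 ≡ 16·24·6: 16·24 = 384 ≡ 13, then 13·6 = 78 ≡ 25. So 6^37 ≡ 25 (mod 53).
Hence h⁻¹(6) = 25.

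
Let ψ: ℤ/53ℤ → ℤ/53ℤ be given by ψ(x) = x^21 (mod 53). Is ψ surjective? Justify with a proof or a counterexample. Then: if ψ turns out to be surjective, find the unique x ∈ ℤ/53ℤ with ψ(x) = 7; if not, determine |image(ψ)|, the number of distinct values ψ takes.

Since 53 is prime, the nonzero elements of ℤ/53ℤ form a cyclic group of order 52.
As gcd(21, 52) = 1, raising to the 21st power is a bijection on this group: if u^21 ≡ v^21 then (uv^{−1})^21 = 1, and the only element of order dividing gcd(21, 52) = 1 is 1, so u = v.
With ψ(0) = 0 this makes ψ injective on all of ℤ/53ℤ, hence bijective (finite equal-size domain and codomain). In particular ψ is surjective.
Since ψ is surjective, we find the preimage of 7. The inverse of x ↦ x^21 on (ℤ/53ℤ)^× is x ↦ x^5, because 21·5 = 105 = 2·52 + 1 ≡ 1 (mod 52) and x^{52} = 1 for x ≠ 0 (Fermat). So ψ⁻¹(7) = 7^5 mod 53.
Repeated squaring mod 53: 7^1 ≡ 7, 7^2 ≡ 7² = 49, 7^4 ≡ 49² = 2401 ≡ 16. Since 5 = 4 + 1, 7^5 ≡ 16·7: 16·7 = 112 ≡ 6. So 7^5 ≡ 6 (mod 53).
Hence ψ⁻¹(7) = 6.

6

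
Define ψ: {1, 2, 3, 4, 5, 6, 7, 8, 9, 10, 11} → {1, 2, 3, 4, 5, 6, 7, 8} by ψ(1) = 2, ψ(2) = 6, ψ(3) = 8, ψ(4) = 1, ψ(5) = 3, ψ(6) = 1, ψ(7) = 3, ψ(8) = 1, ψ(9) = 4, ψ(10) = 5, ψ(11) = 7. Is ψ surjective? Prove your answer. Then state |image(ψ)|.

Every element of the codomain has a preimage: 1 = ψ(4), 2 = ψ(1), 3 = ψ(5), 4 = ψ(9), 5 = ψ(10), 6 = ψ(2), 7 = ψ(11), 8 = ψ(3).
Therefore ψ is surjective.
The image of ψ is {1, 2, 3, 4, 5, 6, 7, 8}, which has 8 elements.

8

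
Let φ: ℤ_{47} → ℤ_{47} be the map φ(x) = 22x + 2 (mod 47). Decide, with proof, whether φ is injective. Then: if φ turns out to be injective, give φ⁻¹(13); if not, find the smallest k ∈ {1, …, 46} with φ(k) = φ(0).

24

Recall: injectivity means: for all s, t in the domain, φ(s) = φ(t) implies s = t.
If φ(s) = φ(t), then 22s ≡ 22t (mod 47). Because gcd(22, 47) = 1, we may cancel 22 to get s ≡ t (mod 47).
Therefore φ is injective.
We now compute 22⁻¹ mod 47 explicitly. Euclid's algorithm: 47 = 2·22 + 3, 22 = 7·3 + 1; back-substituting gives 1 = 15·22 − 7·47, so 22⁻¹ ≡ 15 (mod 47).
Since φ is injective, we compute φ⁻¹(13): solve 22x + 2 ≡ 13 (mod 47), i.e. 22x ≡ 11 (mod 47).
Multiplying by 22⁻¹ = 15 gives x ≡ 15·11 = 165 = 3·47 + 24 ≡ 24 (mod 47).
Check: φ(24) = 22·24 + 2 = 530 = 11·47 + 13 ≡ 13 (mod 47).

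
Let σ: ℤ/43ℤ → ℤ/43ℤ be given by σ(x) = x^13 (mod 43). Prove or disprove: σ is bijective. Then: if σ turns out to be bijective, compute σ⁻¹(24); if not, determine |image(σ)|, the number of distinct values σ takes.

Since 43 is prime, the nonzero elements of ℤ/43ℤ form a cyclic group of order 42.
As gcd(13, 42) = 1, raising to the 13th power is a bijection on this group: if s^13 ≡ t^13 then (st^{−1})^13 = 1, and the only element of order dividing gcd(13, 42) = 1 is 1, so s = t.
With σ(0) = 0 this makes σ injective on all of ℤ/43ℤ, hence bijective (finite equal-size domain and codomain). In particular σ is bijective.
Since σ is bijective, we find the preimage of 24. The inverse of x ↦ x^13 on (ℤ/43ℤ)^× is x ↦ x^13, because 13·13 = 169 = 4·42 + 1 ≡ 1 (mod 42) and x^{42} = 1 for x ≠ 0 (Fermat). So σ⁻¹(24) = 24^13 mod 43.
Repeated squaring mod 43: 24^1 ≡ 24, 24^2 ≡ 24² = 576 ≡ 17, 24^4 ≡ 17² = 289 ≡ 31, 24^8 ≡ 31² = 961 ≡ 15. Since 13 = 8 + 4 + 1, 24^13 ≡ 15·31·24: 15·31 = 465 ≡ 35, then 35·24 = 840 ≡ 23. So 24^13 ≡ 23 (mod 43).
Hence σ⁻¹(24) = 23.

23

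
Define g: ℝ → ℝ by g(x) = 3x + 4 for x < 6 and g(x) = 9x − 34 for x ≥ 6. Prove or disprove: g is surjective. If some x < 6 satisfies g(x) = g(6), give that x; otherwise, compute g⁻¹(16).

16/3

Both pieces are strictly increasing (slopes 3 and 9), so each is injective on its own interval.
The left piece maps (−∞, 6) onto (−∞, 22); the right piece maps [6, ∞) onto [20, ∞).
The union (−∞, 22) ∪ [20, ∞) covers ℝ, so g is surjective.
For the follow-up: the images overlap, so an x < 6 with g(x) = g(6) exists. g(6) = 20; solving 3x + 4 = 20 for x < 6 gives x = (20 − 4)/3 = 16/3.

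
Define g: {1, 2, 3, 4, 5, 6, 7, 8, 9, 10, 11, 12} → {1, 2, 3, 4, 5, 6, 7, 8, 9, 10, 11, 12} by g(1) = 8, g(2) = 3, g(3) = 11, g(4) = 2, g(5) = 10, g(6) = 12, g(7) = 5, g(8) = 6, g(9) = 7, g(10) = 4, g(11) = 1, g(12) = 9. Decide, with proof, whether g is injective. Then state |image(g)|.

12

The values g(1), …, g(12) are 8, 3, 11, 2, 10, 12, 5, 6, 7, 4, 1, 9 — all distinct.
So g(u) = g(v) only when u = v, and g is injective.
The image of g is {1, 2, 3, 4, 5, 6, 7, 8, 9, 10, 11, 12}, which has 12 elements.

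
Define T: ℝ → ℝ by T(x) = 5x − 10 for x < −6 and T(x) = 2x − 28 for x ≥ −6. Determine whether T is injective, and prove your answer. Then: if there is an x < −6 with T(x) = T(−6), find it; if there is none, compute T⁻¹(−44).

Both pieces are strictly increasing (slopes 5 and 2), so each is injective on its own interval.
The left piece maps (−∞, −6) onto (−∞, −40); the right piece maps [−6, ∞) onto [−40, ∞).
These images are disjoint, so no value is attained by both pieces. Thus T is injective.
Because the two images are disjoint, no x < −6 has T(x) = T(−6), so we compute T⁻¹(−44): −44 lies in (−∞, −40), so solve 5x − 10 = −44: x = (−44 + 10)/5 = −34/5.

-34/5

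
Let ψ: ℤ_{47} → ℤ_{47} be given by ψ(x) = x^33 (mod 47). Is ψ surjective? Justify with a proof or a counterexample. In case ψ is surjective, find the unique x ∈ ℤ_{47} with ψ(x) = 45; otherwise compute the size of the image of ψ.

Since 47 is prime, the nonzero elements of ℤ_{47} form a cyclic group of order 46.
As gcd(33, 46) = 1, raising to the 33rd power is a bijection on this group: if s^33 ≡ t^33 then (st^{−1})^33 = 1, and the only element of order dividing gcd(33, 46) = 1 is 1, so s = t.
With ψ(0) = 0 this makes ψ injective on all of ℤ_{47}, hence bijective (finite equal-size domain and codomain). In particular ψ is surjective.
Since ψ is surjective, we find the preimage of 45. The inverse of x ↦ x^33 on (ℤ_{47})^× is x ↦ x^7, because 33·7 = 231 = 5·46 + 1 ≡ 1 (mod 46) and x^{46} = 1 for x ≠ 0 (Fermat). So ψ⁻¹(45) = 45^7 mod 47.
Repeated squaring mod 47: 45^1 ≡ 45, 45^2 ≡ 45² = 2025 ≡ 4, 45^4 ≡ 4² = 16. Since 7 = 4 + 2 + 1, 45^7 ≡ 16·4·45: 16·4 = 64 ≡ 17, then 17·45 = 765 ≡ 13. So 45^7 ≡ 13 (mod 47).
Hence ψ⁻¹(45) = 13.

13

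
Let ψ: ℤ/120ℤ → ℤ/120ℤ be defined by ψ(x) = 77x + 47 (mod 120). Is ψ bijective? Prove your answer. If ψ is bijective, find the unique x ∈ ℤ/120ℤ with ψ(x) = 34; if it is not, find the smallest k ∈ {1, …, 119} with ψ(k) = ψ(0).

Suppose ψ(a) = ψ(b) in ℤ/120ℤ. Then 77a + 47 ≡ 77b + 47 (mod 120), hence 77(a − b) ≡ 0 (mod 120).
Since gcd(77, 120) = 1, 77 is invertible modulo 120, therefore a − b ≡ 0 (mod 120), i.e. a = b.
We now compute 77⁻¹ mod 120 explicitly. Euclid's algorithm: 120 = 1·77 + 43, 77 = 1·43 + 34, 43 = 1·34 + 9, 34 = 3·9 + 7, 9 = 1·7 + 2, 7 = 3·2 + 1; back-substituting gives 1 = 53·77 − 34·120, so 77⁻¹ ≡ 53 (mod 120).
Then y ↦ 53(y − 47) is a two-sided inverse to ψ, so every y ∈ ℤ/120ℤ has a preimage.
Thus ψ is bijective.
Since ψ is bijective, we compute ψ⁻¹(34): solve 77x + 47 ≡ 34 (mod 120), i.e. 77x ≡ 107 (mod 120).
Multiplying by 77⁻¹ = 53 gives x ≡ 53·107 = 5671 = 47·120 + 31 ≡ 31 (mod 120).
Check: ψ(31) = 77·31 + 47 = 2434 = 20·120 + 34 ≡ 34 (mod 120).

31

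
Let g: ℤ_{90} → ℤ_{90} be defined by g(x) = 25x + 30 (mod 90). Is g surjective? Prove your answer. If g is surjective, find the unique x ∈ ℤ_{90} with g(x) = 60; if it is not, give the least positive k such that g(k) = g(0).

18

Since gcd(25, 90) = 5, we have 25x ≡ 0 (mod 5) for all x, so g(x) ≡ 0 (mod 5).
But 1 ≢ 0 (mod 5), so 1 ∈ ℤ_{90} has no preimage. Thus g is not surjective.
Since g is not surjective, we find the least positive k with g(k) = g(0): this means 25k ≡ 0 (mod 90), i.e. 90 ∣ 25k. Since gcd(25, 90) = 5, dividing through by 5 this holds exactly when 18 ∣ 5k, and as gcd(5, 18) = 1, exactly when 18 ∣ k.
The smallest positive such k is 18.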